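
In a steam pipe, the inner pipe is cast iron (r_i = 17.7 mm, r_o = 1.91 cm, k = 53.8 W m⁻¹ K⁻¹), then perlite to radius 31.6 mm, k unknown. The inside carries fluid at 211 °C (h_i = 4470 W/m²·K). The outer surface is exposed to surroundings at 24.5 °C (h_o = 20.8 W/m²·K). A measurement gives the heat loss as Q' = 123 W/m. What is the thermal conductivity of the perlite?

k = 0.0630 W/m·K

ΣR = ΔT/Q' = |211 − 24.5|/123 = 1.516 m·K/W
Known resistances:
  R'_conv,in = 1/(2πr h) = 1/(2π·0.0177·4470) = 0.002012 m·K/W
  R'_cast iron = ln(0.0191/0.0177)/(2πk) = 0.07612/(2π·53.8) = 2.252×10^-4 m·K/W
  R'_conv,out = 1/(2πr h) = 1/(2π·0.0316·20.8) = 0.2421 m·K/W
R_perlite = ΣR − ΣR_known = 1.516 − 0.2443 = 1.272 m·K/W
ln(r₂/r₁)/(2πk) = 1.272 ⇒ k = 0.5035/(2π·1.272) = 0.0630 W/m·K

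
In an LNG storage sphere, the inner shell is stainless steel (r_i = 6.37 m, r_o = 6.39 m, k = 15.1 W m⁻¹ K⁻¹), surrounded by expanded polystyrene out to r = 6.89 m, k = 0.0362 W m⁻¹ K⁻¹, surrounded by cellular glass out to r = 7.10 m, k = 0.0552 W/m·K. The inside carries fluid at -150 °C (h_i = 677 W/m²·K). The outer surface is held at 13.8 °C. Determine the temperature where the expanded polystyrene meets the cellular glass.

T = -18.7 °C

Resistance network (inner→outer):
  R_conv,in = 1/(4πr²h) = 1/(4π·6.37²·677) = 2.897×10^-6 K/W
  R_stainless steel = (1/6.37 − 1/6.39)/(4πk) = 4.913×10^-4/(4π·15.1) = 2.589×10^-6 K/W
  R_expanded polystyrene = (1/6.39 − 1/6.89)/(4πk) = 0.01136/(4π·0.0362) = 0.02496 K/W
  R_cellular glass = (1/6.89 − 1/7.10)/(4πk) = 0.004293/(4π·0.0552) = 0.006189 K/W
ΣR = 2.897×10^-6 + 2.589×10^-6 + 0.02496 + 0.006189 = 0.03115 K/W
Q = ΔT/ΣR = (-150 °C − 13.8 °C)/0.03115 = -5258 W
From the inner boundary to the expanded polystyrene/cellular glass interface, ΣR_partial = 0.02497 K/W.
T_interface = T_in − Q·ΣR_partial = -150 °C − (-5258)(0.02497) = -18.7 °C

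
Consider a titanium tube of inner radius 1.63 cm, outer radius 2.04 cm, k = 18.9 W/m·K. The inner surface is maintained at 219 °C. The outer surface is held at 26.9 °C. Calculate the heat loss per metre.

Q' = 2πk·ΔT/ln(r₂/r₁) = 2π × 18.9 × 192.1 / ln(0.0204/0.0163) = 1.02×10^5 W/m

Q' = 102 kW/m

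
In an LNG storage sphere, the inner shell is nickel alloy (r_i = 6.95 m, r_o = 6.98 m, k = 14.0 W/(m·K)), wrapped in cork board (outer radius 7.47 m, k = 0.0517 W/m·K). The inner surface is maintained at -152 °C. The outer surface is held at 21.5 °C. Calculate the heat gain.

Resistance network (inner→outer):
  R_nickel alloy = (1/6.95 − 1/6.98)/(4πk) = 6.184×10^-4/(4π·14.0) = 3.515×10^-6 K/W
  R_cork board = (1/6.98 − 1/7.47)/(4πk) = 0.009398/(4π·0.0517) = 0.01447 K/W
ΣR = 3.515×10^-6 + 0.01447 = 0.01447 K/W
Q = ΔT/ΣR = (-152 °C − 21.5 °C)/0.01447 = -12000 W
(Negative Q ⇒ heat flows inward; heat gain = 12000 W.)

Q = 12000 W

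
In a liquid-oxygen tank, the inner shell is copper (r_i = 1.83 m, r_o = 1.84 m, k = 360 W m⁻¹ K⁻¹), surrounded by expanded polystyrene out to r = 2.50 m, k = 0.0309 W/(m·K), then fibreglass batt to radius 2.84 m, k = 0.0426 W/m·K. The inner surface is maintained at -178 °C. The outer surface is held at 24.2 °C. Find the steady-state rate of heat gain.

Series thermal resistances, inner to outer:
  R_copper = (1/1.83 − 1/1.84)/(4πk) = 0.002970/(4π·360) = 6.565×10^-7 K/W
  R_expanded polystyrene = (1/1.84 − 1/2.50)/(4πk) = 0.1435/(4π·0.0309) = 0.3695 K/W
  R_fibreglass batt = (1/2.50 − 1/2.84)/(4πk) = 0.04789/(4π·0.0426) = 0.08945 K/W
ΣR = 6.565×10^-7 + 0.3695 + 0.08945 = 0.4590 K/W
Q = ΔT/ΣR = (-178 °C − 24.2 °C)/0.4590 = -441 W
(Negative Q ⇒ heat flows inward; heat gain = 441 W.)

Q = 441 W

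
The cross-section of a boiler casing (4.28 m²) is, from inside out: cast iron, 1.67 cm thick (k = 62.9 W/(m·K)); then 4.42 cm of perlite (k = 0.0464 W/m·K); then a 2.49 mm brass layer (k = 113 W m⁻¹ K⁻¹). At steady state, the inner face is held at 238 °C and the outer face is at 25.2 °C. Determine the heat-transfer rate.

Treat each layer as a resistance in series:
  R_cast iron = L/(kA) = 0.0167/(62.9·4.28) = 6.203×10^-5 K/W
  R_perlite = L/(kA) = 0.0442/(0.0464·4.28) = 0.2226 K/W
  R_brass = L/(kA) = 0.00249/(113·4.28) = 5.148×10^-6 K/W
ΣR = 6.203×10^-5 + 0.2226 + 5.148×10^-6 = 0.2227 K/W
Q = ΔT/ΣR = (238 °C − 25.2 °C)/0.2227 = 956 W

Q = 956 W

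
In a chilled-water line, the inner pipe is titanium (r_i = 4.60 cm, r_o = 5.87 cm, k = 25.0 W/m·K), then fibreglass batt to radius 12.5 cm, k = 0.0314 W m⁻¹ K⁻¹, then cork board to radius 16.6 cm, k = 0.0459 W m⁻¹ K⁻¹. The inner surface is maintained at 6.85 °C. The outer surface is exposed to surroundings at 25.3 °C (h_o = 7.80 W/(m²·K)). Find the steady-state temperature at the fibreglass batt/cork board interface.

T = 21.2 °C

Resistance network (inner→outer):
  R'_titanium = ln(0.0587/0.0460)/(2πk) = 0.2438/(2π·25.0) = 0.001552 m·K/W
  R'_fibreglass batt = ln(0.125/0.0587)/(2πk) = 0.7559/(2π·0.0314) = 3.831 m·K/W
  R'_cork board = ln(0.166/0.125)/(2πk) = 0.2837/(2π·0.0459) = 0.9836 m·K/W
  R'_conv,out = 1/(2πr h) = 1/(2π·0.166·7.80) = 0.1229 m·K/W
ΣR = 0.001552 + 3.831 + 0.9836 + 0.1229 = 4.939 m·K/W
Q' = ΔT/ΣR = (6.85 °C − 25.3 °C)/4.939 = -3.736 W/m
From the inner boundary to the fibreglass batt/cork board interface, ΣR_partial = 3.833 m·K/W.
T_interface = T_in − Q'·ΣR_partial = 6.85 °C − (-3.736)(3.833) = 21.2 °C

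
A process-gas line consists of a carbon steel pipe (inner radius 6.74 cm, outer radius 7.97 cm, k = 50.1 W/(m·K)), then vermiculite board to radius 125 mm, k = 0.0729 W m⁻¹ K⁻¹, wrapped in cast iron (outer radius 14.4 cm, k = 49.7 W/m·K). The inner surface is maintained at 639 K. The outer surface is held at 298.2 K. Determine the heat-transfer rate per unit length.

Q' = 347 W/m

Resistance network (inner→outer):
  R'_carbon steel = ln(0.0797/0.0674)/(2πk) = 0.1676/(2π·50.1) = 5.325×10^-4 m·K/W
  R'_vermiculite board = ln(0.125/0.0797)/(2πk) = 0.4500/(2π·0.0729) = 0.9825 m·K/W
  R'_cast iron = ln(0.144/0.125)/(2πk) = 0.1415/(2π·49.7) = 4.531×10^-4 m·K/W
ΣR = 5.325×10^-4 + 0.9825 + 4.531×10^-4 = 0.9835 m·K/W
Q' = ΔT/ΣR = (639 K − 298.2 K)/0.9835 = 347 W/m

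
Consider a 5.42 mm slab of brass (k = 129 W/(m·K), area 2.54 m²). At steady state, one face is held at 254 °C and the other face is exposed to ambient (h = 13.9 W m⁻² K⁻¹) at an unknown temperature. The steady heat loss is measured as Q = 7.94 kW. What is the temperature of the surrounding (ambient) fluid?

T_out = 29.0 °C

Series resistances:
  R_brass = L/(kA) = 0.00542/(129·2.54) = 1.654×10^-5 K/W
  R_conv,out = 1/(hA) = 1/(13.9·2.54) = 0.02832 K/W
ΣR = 0.02834 K/W
ΔT = Q·ΣR = 7940 × 0.02834 = 225.0 K
Heat flows outward, so T_out = T_in − ΔT = 254 − 225.0 = 29.0 °C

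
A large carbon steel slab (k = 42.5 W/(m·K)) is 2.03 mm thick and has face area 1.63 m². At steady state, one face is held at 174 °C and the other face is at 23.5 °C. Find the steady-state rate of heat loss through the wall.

Q = 5140 kW

Q = kA·ΔT/L = 42.5 × 1.63 × |174 °C − 23.5 °C| / 0.00203 = 5.14×10^6 W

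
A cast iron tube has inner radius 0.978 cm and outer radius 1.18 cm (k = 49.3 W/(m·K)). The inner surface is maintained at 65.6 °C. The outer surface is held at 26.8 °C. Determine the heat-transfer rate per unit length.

Q' = 64000 W/m

Q' = 2πk·ΔT/ln(r₂/r₁) = 2π × 49.3 × 38.8 / ln(0.0118/0.00978) = 64000 W/m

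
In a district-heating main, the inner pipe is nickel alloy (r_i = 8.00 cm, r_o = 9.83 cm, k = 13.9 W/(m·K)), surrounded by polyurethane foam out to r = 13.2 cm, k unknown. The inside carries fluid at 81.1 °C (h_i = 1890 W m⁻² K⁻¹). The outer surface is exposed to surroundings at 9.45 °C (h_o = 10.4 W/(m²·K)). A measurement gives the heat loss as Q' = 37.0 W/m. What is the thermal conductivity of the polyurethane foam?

k = 0.0258 W/m·K

ΣR = ΔT/Q' = |81.1 − 9.45|/37.0 = 1.936 m·K/W
Known resistances:
  R'_conv,in = 1/(2πr h) = 1/(2π·0.0800·1890) = 0.001053 m·K/W
  R'_nickel alloy = ln(0.0983/0.0800)/(2πk) = 0.2060/(2π·13.9) = 0.002359 m·K/W
  R'_conv,out = 1/(2πr h) = 1/(2π·0.132·10.4) = 0.1159 m·K/W
R_polyurethane foam = ΣR − ΣR_known = 1.936 − 0.1193 = 1.817 m·K/W
ln(r₂/r₁)/(2πk) = 1.817 ⇒ k = 0.2948/(2π·1.817) = 0.0258 W/m·K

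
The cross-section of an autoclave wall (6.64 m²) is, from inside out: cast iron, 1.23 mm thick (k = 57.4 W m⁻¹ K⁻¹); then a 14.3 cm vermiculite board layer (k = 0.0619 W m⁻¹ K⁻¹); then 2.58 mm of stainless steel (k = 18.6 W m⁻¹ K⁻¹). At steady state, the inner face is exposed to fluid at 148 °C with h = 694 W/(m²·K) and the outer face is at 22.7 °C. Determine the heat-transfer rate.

Treat each layer as a resistance in series:
  R_conv,in = 1/(hA) = 1/(694·6.64) = 2.170×10^-4 K/W
  R_cast iron = L/(kA) = 0.00123/(57.4·6.64) = 3.227×10^-6 K/W
  R_vermiculite board = L/(kA) = 0.143/(0.0619·6.64) = 0.3479 K/W
  R_stainless steel = L/(kA) = 0.00258/(18.6·6.64) = 2.089×10^-5 K/W
ΣR = 2.170×10^-4 + 3.227×10^-6 + 0.3479 + 2.089×10^-5 = 0.3481 K/W
Q = ΔT/ΣR = (148 °C − 22.7 °C)/0.3481 = 360 W

Q = 360 W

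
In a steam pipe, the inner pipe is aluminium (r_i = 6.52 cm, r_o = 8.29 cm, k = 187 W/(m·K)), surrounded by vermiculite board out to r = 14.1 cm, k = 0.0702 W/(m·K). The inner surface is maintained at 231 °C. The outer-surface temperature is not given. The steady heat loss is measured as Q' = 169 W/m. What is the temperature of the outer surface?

Sum the resistances:
  R'_aluminium = ln(0.0829/0.0652)/(2πk) = 0.2402/(2π·187) = 2.044×10^-4 m·K/W
  R'_vermiculite board = ln(0.141/0.0829)/(2πk) = 0.5311/(2π·0.0702) = 1.204 m·K/W
ΣR = 1.204 m·K/W
ΔT = Q'·ΣR = 169 × 1.204 = 203.5 K
Heat flows outward, so T_out = T_in − ΔT = 231 − 203.5 = 27.5 °C

T_out = 27.5 °C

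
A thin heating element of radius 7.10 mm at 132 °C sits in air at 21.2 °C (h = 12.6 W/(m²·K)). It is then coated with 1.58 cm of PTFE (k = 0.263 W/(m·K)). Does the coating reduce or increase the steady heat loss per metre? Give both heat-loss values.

increases: 62.3 → 87.9 W/m

Critical radius for a cylinder: r_cr = k/h = 0.0209 m = 2.09 cm.
Outer radius after coating: r₂ = 0.00710 + 0.0158 = 0.02290 m.
r₁ < r_cr < r₂: heat loss rises to a maximum at r_cr then falls. Whether the coating helps depends on whether Q(r₂) has dropped back below Q(r₁).
Bare: R = 1/(2πr₁h) = 1.779 m·K/W; Q = 110.8/1.779 = 62.3 W/m.
Coated: R = R_cond + R_conv = 1.260 m·K/W; Q = 110.8/1.260 = 87.9 W/m.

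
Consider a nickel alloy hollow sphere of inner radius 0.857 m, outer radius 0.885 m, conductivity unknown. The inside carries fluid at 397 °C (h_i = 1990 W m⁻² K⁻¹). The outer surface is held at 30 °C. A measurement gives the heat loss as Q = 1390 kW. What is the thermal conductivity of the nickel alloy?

k = 14.0 W/m·K

ΣR = ΔT/Q = |397 − 30|/1.39×10^6 = 2.640×10^-4 K/W
Known resistances:
  R_conv,in = 1/(4πr²h) = 1/(4π·0.857²·1990) = 5.445×10^-5 K/W
R_nickel alloy = ΣR − ΣR_known = 2.640×10^-4 − 5.445×10^-5 = 2.096×10^-4 K/W
(1/r₁−1/r₂)/(4πk) = 2.096×10^-4 ⇒ k = 0.03692/(4π·2.096×10^-4) = 14.0 W/m·K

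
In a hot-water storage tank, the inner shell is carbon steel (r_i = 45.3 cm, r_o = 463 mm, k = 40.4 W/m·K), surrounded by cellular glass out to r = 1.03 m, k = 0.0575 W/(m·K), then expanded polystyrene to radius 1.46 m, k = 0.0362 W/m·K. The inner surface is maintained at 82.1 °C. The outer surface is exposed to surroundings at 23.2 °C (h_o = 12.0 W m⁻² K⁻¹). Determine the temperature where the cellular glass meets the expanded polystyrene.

T = 39.5 °C

Treat each layer as a resistance in series:
  R_carbon steel = (1/0.453 − 1/0.463)/(4πk) = 0.04768/(4π·40.4) = 9.391×10^-5 K/W
  R_cellular glass = (1/0.463 − 1/1.03)/(4πk) = 1.189/(4π·0.0575) = 1.645 K/W
  R_expanded polystyrene = (1/1.03 − 1/1.46)/(4πk) = 0.2859/(4π·0.0362) = 0.6286 K/W
  R_conv,out = 1/(4πr²h) = 1/(4π·1.46²·12.0) = 0.003111 K/W
ΣR = 9.391×10^-5 + 1.645 + 0.6286 + 0.003111 = 2.277 K/W
Q = ΔT/ΣR = (82.1 °C − 23.2 °C)/2.277 = 25.87 W
From the inner boundary to the cellular glass/expanded polystyrene interface, ΣR_partial = 1.645 K/W.
T_interface = T_in − Q·ΣR_partial = 82.1 °C − (25.87)(1.645) = 39.5 °C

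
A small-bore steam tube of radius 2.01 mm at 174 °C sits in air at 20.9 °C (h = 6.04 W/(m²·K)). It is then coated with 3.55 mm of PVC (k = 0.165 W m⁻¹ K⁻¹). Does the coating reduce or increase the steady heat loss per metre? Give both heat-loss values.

Critical radius for a cylinder: r_cr = k/h = 0.0273 m = 2.73 cm.
Outer radius after coating: r₂ = 0.00201 + 0.00355 = 0.00556 m.
Since r₁ < r_cr and r₂ ≤ r_cr, the coating moves toward the maximum at r_cr — heat loss rises.
Bare: R = 1/(2πr₁h) = 13.11 m·K/W; Q = 153.1/13.11 = 11.7 W/m.
Coated: R = R_cond + R_conv = 5.721 m·K/W; Q = 153.1/5.721 = 26.8 W/m.

increases: 11.7 → 26.8 W/m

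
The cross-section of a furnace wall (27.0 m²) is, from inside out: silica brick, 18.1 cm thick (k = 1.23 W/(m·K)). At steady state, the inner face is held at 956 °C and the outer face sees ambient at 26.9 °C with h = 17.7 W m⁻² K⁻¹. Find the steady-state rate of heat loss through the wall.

Q = 1.23×10^5 W

Treat each layer as a resistance in series:
  R_silica brick = L/(kA) = 0.181/(1.23·27.0) = 0.005450 K/W
  R_conv,out = 1/(hA) = 1/(17.7·27.0) = 0.002092 K/W
ΣR = 0.005450 + 0.002092 = 0.007542 K/W
Q = ΔT/ΣR = (956 °C − 26.9 °C)/0.007542 = 1.23×10^5 W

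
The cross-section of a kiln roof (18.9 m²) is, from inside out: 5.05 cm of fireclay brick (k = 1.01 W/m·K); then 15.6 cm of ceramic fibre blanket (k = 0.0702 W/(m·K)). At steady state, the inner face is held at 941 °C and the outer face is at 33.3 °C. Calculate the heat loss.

Q = 7550 W

Resistance network (inner→outer):
  R_fireclay brick = L/(kA) = 0.0505/(1.01·18.9) = 0.002646 K/W
  R_ceramic fibre blanket = L/(kA) = 0.156/(0.0702·18.9) = 0.1176 K/W
ΣR = 0.002646 + 0.1176 = 0.1202 K/W
Q = ΔT/ΣR = (941 °C − 33.3 °C)/0.1202 = 7550 W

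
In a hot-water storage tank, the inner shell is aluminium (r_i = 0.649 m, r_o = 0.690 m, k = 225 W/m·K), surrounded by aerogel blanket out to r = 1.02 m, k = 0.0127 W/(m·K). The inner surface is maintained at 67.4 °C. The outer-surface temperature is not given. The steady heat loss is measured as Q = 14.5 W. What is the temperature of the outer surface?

Sum the resistances:
  R_aluminium = (1/0.649 − 1/0.690)/(4πk) = 0.09156/(4π·225) = 3.238×10^-5 K/W
  R_aerogel blanket = (1/0.690 − 1/1.02)/(4πk) = 0.4689/(4π·0.0127) = 2.938 K/W
ΣR = 2.938 K/W
ΔT = Q·ΣR = 14.5 × 2.938 = 42.60 K
Heat flows outward, so T_out = T_in − ΔT = 67.4 − 42.60 = 24.8 °C

T_out = 24.8 °C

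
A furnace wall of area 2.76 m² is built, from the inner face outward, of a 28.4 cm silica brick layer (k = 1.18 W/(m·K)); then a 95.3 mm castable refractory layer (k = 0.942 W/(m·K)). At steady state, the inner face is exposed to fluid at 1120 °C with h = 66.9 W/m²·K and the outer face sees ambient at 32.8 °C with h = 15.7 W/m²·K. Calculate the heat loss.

Treat each layer as a resistance in series:
  R_conv,in = 1/(hA) = 1/(66.9·2.76) = 0.005416 K/W
  R_silica brick = L/(kA) = 0.284/(1.18·2.76) = 0.08720 K/W
  R_castable refractory = L/(kA) = 0.0953/(0.942·2.76) = 0.03665 K/W
  R_conv,out = 1/(hA) = 1/(15.7·2.76) = 0.02308 K/W
ΣR = 0.005416 + 0.08720 + 0.03665 + 0.02308 = 0.1523 K/W
Q = ΔT/ΣR = (1120 °C − 32.8 °C)/0.1523 = 7140 W

Q = 7.14 kW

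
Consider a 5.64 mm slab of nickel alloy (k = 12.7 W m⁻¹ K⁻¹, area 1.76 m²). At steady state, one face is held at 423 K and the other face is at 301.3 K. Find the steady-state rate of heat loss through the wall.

Q = kA·ΔT/L = 12.7 × 1.76 × |423 K − 301.3 K| / 0.00564 = 4.82×10^5 W

Q = 482 kW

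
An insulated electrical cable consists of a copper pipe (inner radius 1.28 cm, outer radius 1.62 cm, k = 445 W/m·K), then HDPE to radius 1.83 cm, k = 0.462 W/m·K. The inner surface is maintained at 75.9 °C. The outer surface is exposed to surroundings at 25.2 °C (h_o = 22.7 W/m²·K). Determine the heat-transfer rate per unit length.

Series thermal resistances, inner to outer:
  R'_copper = ln(0.0162/0.0128)/(2πk) = 0.2356/(2π·445) = 8.425×10^-5 m·K/W
  R'_HDPE = ln(0.0183/0.0162)/(2πk) = 0.1219/(2π·0.462) = 0.04199 m·K/W
  R'_conv,out = 1/(2πr h) = 1/(2π·0.0183·22.7) = 0.3831 m·K/W
ΣR = 8.425×10^-5 + 0.04199 + 0.3831 = 0.4252 m·K/W
Q' = ΔT/ΣR = (75.9 °C − 25.2 °C)/0.4252 = 119 W/m

Q' = 119 W/m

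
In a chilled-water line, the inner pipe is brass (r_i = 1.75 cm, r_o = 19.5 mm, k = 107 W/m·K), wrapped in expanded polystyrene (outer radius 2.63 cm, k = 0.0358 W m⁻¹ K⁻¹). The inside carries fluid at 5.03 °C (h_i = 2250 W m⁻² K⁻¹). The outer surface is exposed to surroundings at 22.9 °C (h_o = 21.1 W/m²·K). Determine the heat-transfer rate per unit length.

Q' = 11.0 W/m

Series thermal resistances, inner to outer:
  R'_conv,in = 1/(2πr h) = 1/(2π·0.0175·2250) = 0.004042 m·K/W
  R'_brass = ln(0.0195/0.0175)/(2πk) = 0.1082/(2π·107) = 1.610×10^-4 m·K/W
  R'_expanded polystyrene = ln(0.0263/0.0195)/(2πk) = 0.2992/(2π·0.0358) = 1.330 m·K/W
  R'_conv,out = 1/(2πr h) = 1/(2π·0.0263·21.1) = 0.2868 m·K/W
ΣR = 0.004042 + 1.610×10^-4 + 1.330 + 0.2868 = 1.621 m·K/W
Q' = ΔT/ΣR = (5.03 °C − 22.9 °C)/1.621 = -11.0 W/m
(Negative Q' ⇒ heat flows inward; heat gain = 11.0 W/m.)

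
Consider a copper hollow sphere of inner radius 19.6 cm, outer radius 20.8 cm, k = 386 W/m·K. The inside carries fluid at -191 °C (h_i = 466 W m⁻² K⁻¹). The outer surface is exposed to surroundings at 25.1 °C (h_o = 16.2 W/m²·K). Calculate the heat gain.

Q = 1830 W

Treat each layer as a resistance in series:
  R_conv,in = 1/(4πr²h) = 1/(4π·0.196²·466) = 0.004445 K/W
  R_copper = (1/0.196 − 1/0.208)/(4πk) = 0.2943/(4π·386) = 6.068×10^-5 K/W
  R_conv,out = 1/(4πr²h) = 1/(4π·0.208²·16.2) = 0.1135 K/W
ΣR = 0.004445 + 6.068×10^-5 + 0.1135 = 0.1180 K/W
Q = ΔT/ΣR = (-191 °C − 25.1 °C)/0.1180 = -1830 W
(Negative Q ⇒ heat flows inward; heat gain = 1830 W.)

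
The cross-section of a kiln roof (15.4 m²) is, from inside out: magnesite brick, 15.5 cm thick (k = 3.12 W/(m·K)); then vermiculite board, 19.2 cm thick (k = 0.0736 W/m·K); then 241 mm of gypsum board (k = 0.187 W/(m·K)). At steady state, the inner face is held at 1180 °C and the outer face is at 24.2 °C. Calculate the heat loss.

Q = 4.51 kW

Series thermal resistances, inner to outer:
  R_magnesite brick = L/(kA) = 0.155/(3.12·15.4) = 0.003226 K/W
  R_vermiculite board = L/(kA) = 0.192/(0.0736·15.4) = 0.1694 K/W
  R_gypsum board = L/(kA) = 0.241/(0.187·15.4) = 0.08369 K/W
ΣR = 0.003226 + 0.1694 + 0.08369 = 0.2563 K/W
Q = ΔT/ΣR = (1180 °C − 24.2 °C)/0.2563 = 4510 W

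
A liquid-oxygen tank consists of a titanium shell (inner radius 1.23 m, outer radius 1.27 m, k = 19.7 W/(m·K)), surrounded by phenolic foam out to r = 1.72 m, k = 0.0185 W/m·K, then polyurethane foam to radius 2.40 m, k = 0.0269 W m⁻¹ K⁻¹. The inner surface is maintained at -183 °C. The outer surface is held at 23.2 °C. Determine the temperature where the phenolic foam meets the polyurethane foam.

T = -50.0 °C

Resistance network (inner→outer):
  R_titanium = (1/1.23 − 1/1.27)/(4πk) = 0.02561/(4π·19.7) = 1.034×10^-4 K/W
  R_phenolic foam = (1/1.27 − 1/1.72)/(4πk) = 0.2060/(4π·0.0185) = 0.8861 K/W
  R_polyurethane foam = (1/1.72 − 1/2.40)/(4πk) = 0.1647/(4π·0.0269) = 0.4873 K/W
ΣR = 1.034×10^-4 + 0.8861 + 0.4873 = 1.374 K/W
Q = ΔT/ΣR = (-183 °C − 23.2 °C)/1.374 = -150.1 W
From the inner boundary to the phenolic foam/polyurethane foam interface, ΣR_partial = 0.8862 K/W.
T_interface = T_in − Q·ΣR_partial = -183 °C − (-150.1)(0.8862) = -50.0 °C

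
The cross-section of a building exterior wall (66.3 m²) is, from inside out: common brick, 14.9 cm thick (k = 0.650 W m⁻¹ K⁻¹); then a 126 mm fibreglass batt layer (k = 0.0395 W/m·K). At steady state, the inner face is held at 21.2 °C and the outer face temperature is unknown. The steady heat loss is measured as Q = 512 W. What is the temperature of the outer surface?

Sum the resistances:
  R_common brick = L/(kA) = 0.149/(0.650·66.3) = 0.003457 K/W
  R_fibreglass batt = L/(kA) = 0.126/(0.0395·66.3) = 0.04811 K/W
ΣR = 0.05157 K/W
ΔT = Q·ΣR = 512 × 0.05157 = 26.40 K
Heat flows outward, so T_out = T_in − ΔT = 21.2 − 26.40 = -5.20 °C

T_out = -5.20 °C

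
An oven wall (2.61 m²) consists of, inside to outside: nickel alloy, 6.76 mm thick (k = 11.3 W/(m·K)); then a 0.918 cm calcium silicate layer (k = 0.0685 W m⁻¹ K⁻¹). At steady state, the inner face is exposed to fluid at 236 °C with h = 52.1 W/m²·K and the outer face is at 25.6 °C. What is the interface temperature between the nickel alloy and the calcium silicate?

Resistance network (inner→outer):
  R_conv,in = 1/(hA) = 1/(52.1·2.61) = 0.007354 K/W
  R_nickel alloy = L/(kA) = 0.00676/(11.3·2.61) = 2.292×10^-4 K/W
  R_calcium silicate = L/(kA) = 0.00918/(0.0685·2.61) = 0.05135 K/W
ΣR = 0.007354 + 2.292×10^-4 + 0.05135 = 0.05893 K/W
Q = ΔT/ΣR = (236 °C − 25.6 °C)/0.05893 = 3570 W
From the inner boundary to the nickel alloy/calcium silicate interface, ΣR_partial = 0.007583 K/W.
T_interface = T_in − Q·ΣR_partial = 236 °C − (3570)(0.007583) = 209 °C

T = 209 °C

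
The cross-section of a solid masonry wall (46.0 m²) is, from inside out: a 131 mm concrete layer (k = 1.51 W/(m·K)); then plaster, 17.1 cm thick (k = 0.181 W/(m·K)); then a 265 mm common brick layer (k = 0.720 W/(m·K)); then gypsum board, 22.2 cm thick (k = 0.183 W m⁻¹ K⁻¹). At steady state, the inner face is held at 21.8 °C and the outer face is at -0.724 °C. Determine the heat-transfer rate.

Q = 397 W

Series thermal resistances, inner to outer:
  R_concrete = L/(kA) = 0.131/(1.51·46.0) = 0.001886 K/W
  R_plaster = L/(kA) = 0.171/(0.181·46.0) = 0.02054 K/W
  R_common brick = L/(kA) = 0.265/(0.720·46.0) = 0.008001 K/W
  R_gypsum board = L/(kA) = 0.222/(0.183·46.0) = 0.02637 K/W
ΣR = 0.001886 + 0.02054 + 0.008001 + 0.02637 = 0.05680 K/W
Q = ΔT/ΣR = (21.8 °C − -0.724 °C)/0.05680 = 397 W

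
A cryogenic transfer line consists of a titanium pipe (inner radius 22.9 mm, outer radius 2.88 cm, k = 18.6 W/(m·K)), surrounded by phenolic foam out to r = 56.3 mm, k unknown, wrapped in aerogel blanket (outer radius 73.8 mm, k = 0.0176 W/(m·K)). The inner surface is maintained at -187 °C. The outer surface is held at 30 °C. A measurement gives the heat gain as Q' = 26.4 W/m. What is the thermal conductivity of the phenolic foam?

ΣR = ΔT/Q' = |-187 − 30|/26.4 = 8.220 m·K/W
Known resistances:
  R'_titanium = ln(0.0288/0.0229)/(2πk) = 0.2292/(2π·18.6) = 0.001962 m·K/W
  R'_aerogel blanket = ln(0.0738/0.0563)/(2πk) = 0.2707/(2π·0.0176) = 2.448 m·K/W
R_phenolic foam = ΣR − ΣR_known = 8.220 − 2.450 = 5.770 m·K/W
ln(r₂/r₁)/(2πk) = 5.770 ⇒ k = 0.6703/(2π·5.770) = 0.0185 W/m·K

k = 0.0185 W/m·K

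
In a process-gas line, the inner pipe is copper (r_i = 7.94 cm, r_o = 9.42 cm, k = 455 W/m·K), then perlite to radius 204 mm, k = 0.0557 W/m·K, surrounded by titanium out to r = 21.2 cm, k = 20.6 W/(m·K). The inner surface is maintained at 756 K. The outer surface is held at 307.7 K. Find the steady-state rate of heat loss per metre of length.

Treat each layer as a resistance in series:
  R'_copper = ln(0.0942/0.0794)/(2πk) = 0.1709/(2π·455) = 5.979×10^-5 m·K/W
  R'_perlite = ln(0.204/0.0942)/(2πk) = 0.7727/(2π·0.0557) = 2.208 m·K/W
  R'_titanium = ln(0.212/0.204)/(2πk) = 0.03847/(2π·20.6) = 2.972×10^-4 m·K/W
ΣR = 5.979×10^-5 + 2.208 + 2.972×10^-4 = 2.208 m·K/W
Q' = ΔT/ΣR = (756 K − 307.7 K)/2.208 = 203 W/m

Q' = 203 W/m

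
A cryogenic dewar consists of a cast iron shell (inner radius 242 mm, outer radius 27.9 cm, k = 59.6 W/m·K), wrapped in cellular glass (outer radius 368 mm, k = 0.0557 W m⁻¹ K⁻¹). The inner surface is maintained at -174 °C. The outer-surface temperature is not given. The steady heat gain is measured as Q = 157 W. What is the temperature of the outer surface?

Series resistances:
  R_cast iron = (1/0.242 − 1/0.279)/(4πk) = 0.5480/(4π·59.6) = 7.317×10^-4 K/W
  R_cellular glass = (1/0.279 − 1/0.368)/(4πk) = 0.8668/(4π·0.0557) = 1.238 K/W
ΣR = 1.239 K/W
ΔT = Q·ΣR = 157 × 1.239 = 194.5 K
Heat flows inward, so T_out = T_in + ΔT = -174 + 194.5 = 20.5 °C

T_out = 20.5 °C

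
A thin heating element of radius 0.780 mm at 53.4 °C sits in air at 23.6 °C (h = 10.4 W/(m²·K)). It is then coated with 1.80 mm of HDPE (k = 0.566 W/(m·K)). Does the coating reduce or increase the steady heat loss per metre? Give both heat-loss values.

increases: 1.52 → 4.75 W/m

Critical radius for a cylinder: r_cr = k/h = 0.0544 m = 5.44 cm.
Outer radius after coating: r₂ = 7.80×10^-4 + 0.00180 = 0.002580 m.
Since r₁ < r_cr and r₂ ≤ r_cr, the coating moves toward the maximum at r_cr — heat loss rises.
Bare: R = 1/(2πr₁h) = 19.62 m·K/W; Q = 29.8/19.62 = 1.52 W/m.
Coated: R = R_cond + R_conv = 6.268 m·K/W; Q = 29.8/6.268 = 4.75 W/m.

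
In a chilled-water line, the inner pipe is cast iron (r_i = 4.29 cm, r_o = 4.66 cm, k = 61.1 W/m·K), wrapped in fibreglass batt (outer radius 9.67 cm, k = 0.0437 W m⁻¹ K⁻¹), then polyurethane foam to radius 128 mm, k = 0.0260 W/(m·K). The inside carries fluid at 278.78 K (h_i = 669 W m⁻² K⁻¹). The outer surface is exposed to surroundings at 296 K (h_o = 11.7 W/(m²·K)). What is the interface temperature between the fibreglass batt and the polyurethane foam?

Treat each layer as a resistance in series:
  R'_conv,in = 1/(2πr h) = 1/(2π·0.0429·669) = 0.005545 m·K/W
  R'_cast iron = ln(0.0466/0.0429)/(2πk) = 0.08273/(2π·61.1) = 2.155×10^-4 m·K/W
  R'_fibreglass batt = ln(0.0967/0.0466)/(2πk) = 0.7300/(2π·0.0437) = 2.659 m·K/W
  R'_polyurethane foam = ln(0.128/0.0967)/(2πk) = 0.2804/(2π·0.0260) = 1.717 m·K/W
  R'_conv,out = 1/(2πr h) = 1/(2π·0.128·11.7) = 0.1063 m·K/W
ΣR = 0.005545 + 2.155×10^-4 + 2.659 + 1.717 + 0.1063 = 4.488 m·K/W
Q' = ΔT/ΣR = (278.78 K − 296 K)/4.488 = -3.837 W/m
From the inner boundary to the fibreglass batt/polyurethane foam interface, ΣR_partial = 2.665 m·K/W.
T_interface = T_in − Q'·ΣR_partial = 278.78 K − (-3.837)(2.665) = 289.0 K

T = 289.0 K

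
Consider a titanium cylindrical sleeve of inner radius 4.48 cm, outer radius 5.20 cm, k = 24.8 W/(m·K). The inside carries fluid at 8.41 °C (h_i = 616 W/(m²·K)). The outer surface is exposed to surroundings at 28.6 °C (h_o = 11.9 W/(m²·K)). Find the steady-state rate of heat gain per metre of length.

Resistance network (inner→outer):
  R'_conv,in = 1/(2πr h) = 1/(2π·0.0448·616) = 0.005767 m·K/W
  R'_titanium = ln(0.0520/0.0448)/(2πk) = 0.1490/(2π·24.8) = 9.564×10^-4 m·K/W
  R'_conv,out = 1/(2πr h) = 1/(2π·0.0520·11.9) = 0.2572 m·K/W
ΣR = 0.005767 + 9.564×10^-4 + 0.2572 = 0.2639 m·K/W
Q' = ΔT/ΣR = (8.41 °C − 28.6 °C)/0.2639 = -76.5 W/m
(Negative Q' ⇒ heat flows inward; heat gain = 76.5 W/m.)

Q' = 76.5 W/m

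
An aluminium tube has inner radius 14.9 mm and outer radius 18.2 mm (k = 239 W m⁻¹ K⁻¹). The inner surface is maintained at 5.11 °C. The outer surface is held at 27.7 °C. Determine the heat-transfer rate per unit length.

Q' = 1.70×10^5 W/m

Q' = 2πk·ΔT/ln(r₂/r₁) = 2π × 239 × 22.59 / ln(0.0182/0.0149) = 1.70×10^5 W/m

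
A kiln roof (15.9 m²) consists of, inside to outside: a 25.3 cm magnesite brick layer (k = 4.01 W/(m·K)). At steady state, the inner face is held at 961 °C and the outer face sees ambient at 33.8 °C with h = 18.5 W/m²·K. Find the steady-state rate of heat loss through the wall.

Q = 126 kW

Series thermal resistances, inner to outer:
  R_magnesite brick = L/(kA) = 0.253/(4.01·15.9) = 0.003968 K/W
  R_conv,out = 1/(hA) = 1/(18.5·15.9) = 0.003400 K/W
ΣR = 0.003968 + 0.003400 = 0.007368 K/W
Q = ΔT/ΣR = (961 °C − 33.8 °C)/0.007368 = 1.26×10^5 W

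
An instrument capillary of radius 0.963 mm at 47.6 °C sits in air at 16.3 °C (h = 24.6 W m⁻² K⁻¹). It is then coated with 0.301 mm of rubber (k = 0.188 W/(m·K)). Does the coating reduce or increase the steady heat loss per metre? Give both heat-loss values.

increases: 4.66 → 5.85 W/m

Critical radius for a cylinder: r_cr = k/h = 0.00764 m = 0.764 cm.
Outer radius after coating: r₂ = 9.63×10^-4 + 3.01×10^-4 = 0.001264 m.
Since r₁ < r_cr and r₂ ≤ r_cr, the coating moves toward the maximum at r_cr — heat loss rises.
Bare: R = 1/(2πr₁h) = 6.718 m·K/W; Q = 31.3/6.718 = 4.66 W/m.
Coated: R = R_cond + R_conv = 5.349 m·K/W; Q = 31.3/5.349 = 5.85 W/m.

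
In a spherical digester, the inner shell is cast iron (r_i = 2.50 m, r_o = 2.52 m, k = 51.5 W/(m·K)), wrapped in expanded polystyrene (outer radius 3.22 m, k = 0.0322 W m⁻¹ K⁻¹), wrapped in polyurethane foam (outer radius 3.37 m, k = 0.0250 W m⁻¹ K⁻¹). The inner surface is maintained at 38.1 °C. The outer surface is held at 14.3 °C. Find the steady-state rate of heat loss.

Q = 92.5 W

Treat each layer as a resistance in series:
  R_cast iron = (1/2.50 − 1/2.52)/(4πk) = 0.003175/(4π·51.5) = 4.905×10^-6 K/W
  R_expanded polystyrene = (1/2.52 − 1/3.22)/(4πk) = 0.08627/(4π·0.0322) = 0.2132 K/W
  R_polyurethane foam = (1/3.22 − 1/3.37)/(4πk) = 0.01382/(4π·0.0250) = 0.04400 K/W
ΣR = 4.905×10^-6 + 0.2132 + 0.04400 = 0.2572 K/W
Q = ΔT/ΣR = (38.1 °C − 14.3 °C)/0.2572 = 92.5 W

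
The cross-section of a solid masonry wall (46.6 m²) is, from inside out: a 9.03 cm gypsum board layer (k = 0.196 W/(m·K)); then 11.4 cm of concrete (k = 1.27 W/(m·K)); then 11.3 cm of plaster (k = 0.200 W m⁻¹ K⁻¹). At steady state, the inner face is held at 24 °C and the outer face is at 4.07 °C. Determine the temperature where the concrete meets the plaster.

T = 14.2 °C

Series thermal resistances, inner to outer:
  R_gypsum board = L/(kA) = 0.0903/(0.196·46.6) = 0.009887 K/W
  R_concrete = L/(kA) = 0.114/(1.27·46.6) = 0.001926 K/W
  R_plaster = L/(kA) = 0.113/(0.200·46.6) = 0.01212 K/W
ΣR = 0.009887 + 0.001926 + 0.01212 = 0.02393 K/W
Q = ΔT/ΣR = (24 °C − 4.07 °C)/0.02393 = 832.8 W
From the inner boundary to the concrete/plaster interface, ΣR_partial = 0.01181 K/W.
T_interface = T_in − Q·ΣR_partial = 24 °C − (832.8)(0.01181) = 14.2 °C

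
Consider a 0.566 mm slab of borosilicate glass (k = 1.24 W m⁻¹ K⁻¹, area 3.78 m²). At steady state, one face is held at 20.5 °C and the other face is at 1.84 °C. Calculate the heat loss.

Q = 155 kW

Q = kA·ΔT/L = 1.24 × 3.78 × |20.5 °C − 1.84 °C| / 5.66×10^-4 = 1.55×10^5 W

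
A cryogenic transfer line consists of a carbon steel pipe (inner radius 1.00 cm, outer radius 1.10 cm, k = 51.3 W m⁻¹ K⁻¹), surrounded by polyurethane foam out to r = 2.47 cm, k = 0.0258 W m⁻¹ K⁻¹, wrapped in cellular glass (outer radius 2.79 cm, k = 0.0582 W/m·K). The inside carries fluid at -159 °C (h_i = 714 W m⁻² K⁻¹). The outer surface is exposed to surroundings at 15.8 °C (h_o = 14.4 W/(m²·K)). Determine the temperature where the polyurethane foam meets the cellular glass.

T = -6.4 °C

Treat each layer as a resistance in series:
  R'_conv,in = 1/(2πr h) = 1/(2π·0.0100·714) = 0.02229 m·K/W
  R'_carbon steel = ln(0.0110/0.0100)/(2πk) = 0.09531/(2π·51.3) = 2.957×10^-4 m·K/W
  R'_polyurethane foam = ln(0.0247/0.0110)/(2πk) = 0.8089/(2π·0.0258) = 4.990 m·K/W
  R'_cellular glass = ln(0.0279/0.0247)/(2πk) = 0.1218/(2π·0.0582) = 0.3331 m·K/W
  R'_conv,out = 1/(2πr h) = 1/(2π·0.0279·14.4) = 0.3961 m·K/W
ΣR = 0.02229 + 2.957×10^-4 + 4.990 + 0.3331 + 0.3961 = 5.742 m·K/W
Q' = ΔT/ΣR = (-159 °C − 15.8 °C)/5.742 = -30.44 W/m
From the inner boundary to the polyurethane foam/cellular glass interface, ΣR_partial = 5.013 m·K/W.
T_interface = T_in − Q'·ΣR_partial = -159 °C − (-30.44)(5.013) = -6.4 °C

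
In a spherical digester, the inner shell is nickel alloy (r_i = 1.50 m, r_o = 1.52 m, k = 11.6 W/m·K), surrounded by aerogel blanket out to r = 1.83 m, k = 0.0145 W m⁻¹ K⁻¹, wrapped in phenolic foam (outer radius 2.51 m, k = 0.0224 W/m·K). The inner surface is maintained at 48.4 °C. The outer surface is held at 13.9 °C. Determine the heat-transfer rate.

Treat each layer as a resistance in series:
  R_nickel alloy = (1/1.50 − 1/1.52)/(4πk) = 0.008772/(4π·11.6) = 6.018×10^-5 K/W
  R_aerogel blanket = (1/1.52 − 1/1.83)/(4πk) = 0.1114/(4π·0.0145) = 0.6116 K/W
  R_phenolic foam = (1/1.83 − 1/2.51)/(4πk) = 0.1480/(4π·0.0224) = 0.5259 K/W
ΣR = 6.018×10^-5 + 0.6116 + 0.5259 = 1.138 K/W
Q = ΔT/ΣR = (48.4 °C − 13.9 °C)/1.138 = 30.3 W

Q = 30.3 W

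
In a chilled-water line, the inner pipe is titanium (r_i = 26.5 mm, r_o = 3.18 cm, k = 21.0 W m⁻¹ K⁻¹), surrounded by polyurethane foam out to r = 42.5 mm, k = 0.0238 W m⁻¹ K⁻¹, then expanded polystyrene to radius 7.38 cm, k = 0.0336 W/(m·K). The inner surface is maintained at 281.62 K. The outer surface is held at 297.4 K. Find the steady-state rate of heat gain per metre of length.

Resistance network (inner→outer):
  R'_titanium = ln(0.0318/0.0265)/(2πk) = 0.1823/(2π·21.0) = 0.001382 m·K/W
  R'_polyurethane foam = ln(0.0425/0.0318)/(2πk) = 0.2900/(2π·0.0238) = 1.940 m·K/W
  R'_expanded polystyrene = ln(0.0738/0.0425)/(2πk) = 0.5519/(2π·0.0336) = 2.614 m·K/W
ΣR = 0.001382 + 1.940 + 2.614 = 4.555 m·K/W
Q' = ΔT/ΣR = (281.62 K − 297.4 K)/4.555 = -3.46 W/m
(Negative Q' ⇒ heat flows inward; heat gain = 3.46 W/m.)

Q' = 3.46 W/m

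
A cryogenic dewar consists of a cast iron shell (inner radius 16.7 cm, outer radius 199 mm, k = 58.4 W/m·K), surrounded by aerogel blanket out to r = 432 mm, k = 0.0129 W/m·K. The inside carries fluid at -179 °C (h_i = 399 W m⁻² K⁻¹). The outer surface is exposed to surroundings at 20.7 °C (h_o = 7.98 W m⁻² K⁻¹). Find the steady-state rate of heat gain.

Treat each layer as a resistance in series:
  R_conv,in = 1/(4πr²h) = 1/(4π·0.167²·399) = 0.007151 K/W
  R_cast iron = (1/0.167 − 1/0.199)/(4πk) = 0.9629/(4π·58.4) = 0.001312 K/W
  R_aerogel blanket = (1/0.199 − 1/0.432)/(4πk) = 2.710/(4π·0.0129) = 16.72 K/W
  R_conv,out = 1/(4πr²h) = 1/(4π·0.432²·7.98) = 0.05343 K/W
ΣR = 0.007151 + 0.001312 + 16.72 + 0.05343 = 16.78 K/W
Q = ΔT/ΣR = (-179 °C − 20.7 °C)/16.78 = -11.9 W
(Negative Q ⇒ heat flows inward; heat gain = 11.9 W.)

Q = 11.9 W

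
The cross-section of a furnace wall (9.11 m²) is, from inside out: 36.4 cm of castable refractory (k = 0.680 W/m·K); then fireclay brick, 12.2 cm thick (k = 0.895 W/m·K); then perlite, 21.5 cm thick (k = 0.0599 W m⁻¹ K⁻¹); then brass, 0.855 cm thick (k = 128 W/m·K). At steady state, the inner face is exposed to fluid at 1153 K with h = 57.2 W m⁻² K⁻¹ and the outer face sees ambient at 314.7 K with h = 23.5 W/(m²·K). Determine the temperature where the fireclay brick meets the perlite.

Treat each layer as a resistance in series:
  R_conv,in = 1/(hA) = 1/(57.2·9.11) = 0.001919 K/W
  R_castable refractory = L/(kA) = 0.364/(0.680·9.11) = 0.05876 K/W
  R_fireclay brick = L/(kA) = 0.122/(0.895·9.11) = 0.01496 K/W
  R_perlite = L/(kA) = 0.215/(0.0599·9.11) = 0.3940 K/W
  R_brass = L/(kA) = 0.00855/(128·9.11) = 7.332×10^-6 K/W
  R_conv,out = 1/(hA) = 1/(23.5·9.11) = 0.004671 K/W
ΣR = 0.001919 + 0.05876 + 0.01496 + 0.3940 + 7.332×10^-6 + 0.004671 = 0.4743 K/W
Q = ΔT/ΣR = (1153 K − 314.7 K)/0.4743 = 1767 W
From the inner boundary to the fireclay brick/perlite interface, ΣR_partial = 0.07564 K/W.
T_interface = T_in − Q·ΣR_partial = 1153 K − (1767)(0.07564) = 1019 K

T = 1019 K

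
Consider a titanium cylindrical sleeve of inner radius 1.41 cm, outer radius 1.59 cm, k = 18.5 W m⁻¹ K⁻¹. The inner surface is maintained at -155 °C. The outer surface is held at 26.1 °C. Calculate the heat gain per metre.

Q' = 175 kW/m

Q' = 2πk·ΔT/ln(r₂/r₁) = 2π × 18.5 × 181.1 / ln(0.0159/0.0141) = 1.75×10^5 W/m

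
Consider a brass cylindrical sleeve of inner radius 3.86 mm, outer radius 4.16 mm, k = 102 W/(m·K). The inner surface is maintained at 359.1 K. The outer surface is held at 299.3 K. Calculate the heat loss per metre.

Q' = 512 kW/m

Q' = 2πk·ΔT/ln(r₂/r₁) = 2π × 102 × 59.8 / ln(0.00416/0.00386) = 5.12×10^5 W/m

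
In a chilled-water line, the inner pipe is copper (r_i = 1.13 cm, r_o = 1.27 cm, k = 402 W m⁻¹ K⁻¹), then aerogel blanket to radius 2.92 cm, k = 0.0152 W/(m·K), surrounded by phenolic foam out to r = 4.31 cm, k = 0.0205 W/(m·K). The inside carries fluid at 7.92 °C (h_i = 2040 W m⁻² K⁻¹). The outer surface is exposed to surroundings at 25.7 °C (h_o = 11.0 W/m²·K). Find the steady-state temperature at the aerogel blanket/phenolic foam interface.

Resistance network (inner→outer):
  R'_conv,in = 1/(2πr h) = 1/(2π·0.0113·2040) = 0.006904 m·K/W
  R'_copper = ln(0.0127/0.0113)/(2πk) = 0.1168/(2π·402) = 4.624×10^-5 m·K/W
  R'_aerogel blanket = ln(0.0292/0.0127)/(2πk) = 0.8326/(2π·0.0152) = 8.718 m·K/W
  R'_phenolic foam = ln(0.0431/0.0292)/(2πk) = 0.3894/(2π·0.0205) = 3.023 m·K/W
  R'_conv,out = 1/(2πr h) = 1/(2π·0.0431·11.0) = 0.3357 m·K/W
ΣR = 0.006904 + 4.624×10^-5 + 8.718 + 3.023 + 0.3357 = 12.08 m·K/W
Q' = ΔT/ΣR = (7.92 °C − 25.7 °C)/12.08 = -1.472 W/m
From the inner boundary to the aerogel blanket/phenolic foam interface, ΣR_partial = 8.725 m·K/W.
T_interface = T_in − Q'·ΣR_partial = 7.92 °C − (-1.472)(8.725) = 20.8 °C

T = 20.8 °C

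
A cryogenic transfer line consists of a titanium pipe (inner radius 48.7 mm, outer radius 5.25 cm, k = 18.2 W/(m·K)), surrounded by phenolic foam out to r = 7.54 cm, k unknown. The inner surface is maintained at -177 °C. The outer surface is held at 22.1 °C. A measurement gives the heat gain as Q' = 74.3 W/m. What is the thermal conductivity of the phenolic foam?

k = 0.0215 W/m·K

ΣR = ΔT/Q' = |-177 − 22.1|/74.3 = 2.680 m·K/W
Known resistances:
  R'_titanium = ln(0.0525/0.0487)/(2πk) = 0.07513/(2π·18.2) = 6.570×10^-4 m·K/W
R_phenolic foam = ΣR − ΣR_known = 2.680 − 6.570×10^-4 = 2.679 m·K/W
ln(r₂/r₁)/(2πk) = 2.679 ⇒ k = 0.3620/(2π·2.679) = 0.0215 W/m·K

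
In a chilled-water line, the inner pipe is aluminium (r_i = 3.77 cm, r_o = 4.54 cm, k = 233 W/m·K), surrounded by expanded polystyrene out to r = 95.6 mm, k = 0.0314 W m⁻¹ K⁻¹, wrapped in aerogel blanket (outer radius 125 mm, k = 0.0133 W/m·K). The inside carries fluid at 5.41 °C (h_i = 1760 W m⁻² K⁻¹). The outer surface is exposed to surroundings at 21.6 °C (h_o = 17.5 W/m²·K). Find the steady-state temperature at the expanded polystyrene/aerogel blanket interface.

T = 14.1 °C

Treat each layer as a resistance in series:
  R'_conv,in = 1/(2πr h) = 1/(2π·0.0377·1760) = 0.002399 m·K/W
  R'_aluminium = ln(0.0454/0.0377)/(2πk) = 0.1859/(2π·233) = 1.269×10^-4 m·K/W
  R'_expanded polystyrene = ln(0.0956/0.0454)/(2πk) = 0.7447/(2π·0.0314) = 3.774 m·K/W
  R'_aerogel blanket = ln(0.125/0.0956)/(2πk) = 0.2681/(2π·0.0133) = 3.209 m·K/W
  R'_conv,out = 1/(2πr h) = 1/(2π·0.125·17.5) = 0.07276 m·K/W
ΣR = 0.002399 + 1.269×10^-4 + 3.774 + 3.209 + 0.07276 = 7.058 m·K/W
Q' = ΔT/ΣR = (5.41 °C − 21.6 °C)/7.058 = -2.294 W/m
From the inner boundary to the expanded polystyrene/aerogel blanket interface, ΣR_partial = 3.777 m·K/W.
T_interface = T_in − Q'·ΣR_partial = 5.41 °C − (-2.294)(3.777) = 14.1 °C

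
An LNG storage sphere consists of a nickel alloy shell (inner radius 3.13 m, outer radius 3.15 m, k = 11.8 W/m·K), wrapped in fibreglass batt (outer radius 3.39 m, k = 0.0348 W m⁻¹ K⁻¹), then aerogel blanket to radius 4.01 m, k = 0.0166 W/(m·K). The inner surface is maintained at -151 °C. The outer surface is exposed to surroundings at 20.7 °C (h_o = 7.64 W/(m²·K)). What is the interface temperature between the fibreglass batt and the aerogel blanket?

Series thermal resistances, inner to outer:
  R_nickel alloy = (1/3.13 − 1/3.15)/(4πk) = 0.002029/(4π·11.8) = 1.368×10^-5 K/W
  R_fibreglass batt = (1/3.15 − 1/3.39)/(4πk) = 0.02248/(4π·0.0348) = 0.05139 K/W
  R_aerogel blanket = (1/3.39 − 1/4.01)/(4πk) = 0.04561/(4π·0.0166) = 0.2186 K/W
  R_conv,out = 1/(4πr²h) = 1/(4π·4.01²·7.64) = 6.478×10^-4 K/W
ΣR = 1.368×10^-5 + 0.05139 + 0.2186 + 6.478×10^-4 = 0.2707 K/W
Q = ΔT/ΣR = (-151 °C − 20.7 °C)/0.2707 = -634.3 W
From the inner boundary to the fibreglass batt/aerogel blanket interface, ΣR_partial = 0.05140 K/W.
T_interface = T_in − Q·ΣR_partial = -151 °C − (-634.3)(0.05140) = -118 °C

T = -118 °C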